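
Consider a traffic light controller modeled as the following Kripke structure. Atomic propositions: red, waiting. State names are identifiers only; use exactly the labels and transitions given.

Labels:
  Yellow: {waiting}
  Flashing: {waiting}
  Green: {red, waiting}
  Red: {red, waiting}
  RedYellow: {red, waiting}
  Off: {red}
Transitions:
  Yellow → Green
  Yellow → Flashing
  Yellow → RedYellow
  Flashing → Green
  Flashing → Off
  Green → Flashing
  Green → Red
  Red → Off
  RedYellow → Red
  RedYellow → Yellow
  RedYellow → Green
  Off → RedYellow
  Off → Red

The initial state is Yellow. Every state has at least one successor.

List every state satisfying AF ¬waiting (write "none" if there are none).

States satisfying ¬waiting: {Off}.
States satisfying AF ¬waiting: {Red, Off}.

{Red, Off}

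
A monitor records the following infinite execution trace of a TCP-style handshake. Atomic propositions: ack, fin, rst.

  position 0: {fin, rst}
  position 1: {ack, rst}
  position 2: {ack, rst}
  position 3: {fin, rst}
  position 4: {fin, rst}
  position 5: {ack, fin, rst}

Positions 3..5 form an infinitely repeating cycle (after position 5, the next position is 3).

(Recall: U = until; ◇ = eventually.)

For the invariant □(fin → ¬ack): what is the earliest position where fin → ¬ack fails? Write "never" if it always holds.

5

Check fin → ¬ack at each position in order: 0 ✓, 1 ✓, 2 ✓, 3 ✓, 4 ✓.
At position 5 the labels are {ack, fin, rst}, so fin → ¬ack is false there. This is the first violation.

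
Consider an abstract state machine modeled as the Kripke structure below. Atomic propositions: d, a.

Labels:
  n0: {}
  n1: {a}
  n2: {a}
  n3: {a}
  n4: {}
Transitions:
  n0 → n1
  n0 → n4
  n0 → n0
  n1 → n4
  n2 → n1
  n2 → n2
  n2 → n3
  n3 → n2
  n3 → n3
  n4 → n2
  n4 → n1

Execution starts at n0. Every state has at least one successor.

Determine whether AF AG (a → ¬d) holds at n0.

States satisfying AG (a → ¬d): {n0, n1, n2, n3, n4}.
States satisfying AF AG (a → ¬d): {n0, n1, n2, n3, n4}.
n0 ∈ Sat(AF AG (a → ¬d)).

Satisfied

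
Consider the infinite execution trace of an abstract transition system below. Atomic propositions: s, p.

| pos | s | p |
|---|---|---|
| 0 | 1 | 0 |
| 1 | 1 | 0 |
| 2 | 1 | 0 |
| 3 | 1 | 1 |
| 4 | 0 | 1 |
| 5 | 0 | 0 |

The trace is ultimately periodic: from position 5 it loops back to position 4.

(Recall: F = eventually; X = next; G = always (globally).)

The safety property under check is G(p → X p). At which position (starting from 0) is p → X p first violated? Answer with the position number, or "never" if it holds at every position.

Check p → X p at each position in order: 0 ✓, 1 ✓, 2 ✓, 3 ✓.
At position 4 the labels are {p} and the next position 5 has {}, so p → X p is false there. This is the first violation.

4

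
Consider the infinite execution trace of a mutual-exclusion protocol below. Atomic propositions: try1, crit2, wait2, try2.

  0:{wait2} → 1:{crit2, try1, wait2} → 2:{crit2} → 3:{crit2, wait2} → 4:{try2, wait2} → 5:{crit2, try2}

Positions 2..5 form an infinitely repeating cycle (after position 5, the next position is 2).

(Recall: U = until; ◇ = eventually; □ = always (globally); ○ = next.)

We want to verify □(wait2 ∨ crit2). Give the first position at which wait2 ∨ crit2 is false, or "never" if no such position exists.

wait2 ∨ crit2 holds at every position 0..5, and those are all the positions the trace ever visits, so the invariant □(wait2 ∨ crit2) is never violated.

never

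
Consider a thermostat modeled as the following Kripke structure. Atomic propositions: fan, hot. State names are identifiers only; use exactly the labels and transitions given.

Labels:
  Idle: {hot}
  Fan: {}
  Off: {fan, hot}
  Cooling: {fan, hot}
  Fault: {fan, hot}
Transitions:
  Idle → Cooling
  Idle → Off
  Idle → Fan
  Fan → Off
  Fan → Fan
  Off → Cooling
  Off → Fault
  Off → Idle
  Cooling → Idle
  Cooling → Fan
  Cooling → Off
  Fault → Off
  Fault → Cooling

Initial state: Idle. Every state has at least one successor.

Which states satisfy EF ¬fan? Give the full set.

States satisfying ¬fan: {Idle, Fan}.
States satisfying EF ¬fan: {Idle, Fan, Off, Cooling, Fault}.

{Idle, Fan, Off, Cooling, Fault}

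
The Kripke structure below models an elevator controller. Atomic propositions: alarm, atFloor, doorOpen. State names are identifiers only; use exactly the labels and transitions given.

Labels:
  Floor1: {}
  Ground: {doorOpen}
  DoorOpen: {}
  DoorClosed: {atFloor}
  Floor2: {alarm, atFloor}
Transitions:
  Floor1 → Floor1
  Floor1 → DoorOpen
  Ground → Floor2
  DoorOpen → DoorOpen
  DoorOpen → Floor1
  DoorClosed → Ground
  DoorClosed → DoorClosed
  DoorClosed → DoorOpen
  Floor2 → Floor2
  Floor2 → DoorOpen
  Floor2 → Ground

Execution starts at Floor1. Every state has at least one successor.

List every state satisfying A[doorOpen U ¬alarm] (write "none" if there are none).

States satisfying doorOpen: {Ground}.
States satisfying ¬alarm: {Floor1, Ground, DoorOpen, DoorClosed}.
States satisfying A[doorOpen U ¬alarm]: {Floor1, Ground, DoorOpen, DoorClosed}.

{Floor1, Ground, DoorOpen, DoorClosed}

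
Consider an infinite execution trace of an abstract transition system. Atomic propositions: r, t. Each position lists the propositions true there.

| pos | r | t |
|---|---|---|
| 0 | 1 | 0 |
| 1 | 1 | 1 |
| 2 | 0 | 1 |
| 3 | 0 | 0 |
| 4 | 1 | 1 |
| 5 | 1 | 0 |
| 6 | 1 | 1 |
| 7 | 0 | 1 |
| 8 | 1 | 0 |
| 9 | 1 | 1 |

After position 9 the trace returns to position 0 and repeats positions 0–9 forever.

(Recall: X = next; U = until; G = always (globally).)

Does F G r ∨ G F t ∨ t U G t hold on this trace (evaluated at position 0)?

Walking from position 0: at position 0, G t has not yet held and t fails, so t U G t is false.
At position 0: F G r ∨ G F t is true; t U G t is false; so F G r ∨ G F t ∨ t U G t is true.

Satisfied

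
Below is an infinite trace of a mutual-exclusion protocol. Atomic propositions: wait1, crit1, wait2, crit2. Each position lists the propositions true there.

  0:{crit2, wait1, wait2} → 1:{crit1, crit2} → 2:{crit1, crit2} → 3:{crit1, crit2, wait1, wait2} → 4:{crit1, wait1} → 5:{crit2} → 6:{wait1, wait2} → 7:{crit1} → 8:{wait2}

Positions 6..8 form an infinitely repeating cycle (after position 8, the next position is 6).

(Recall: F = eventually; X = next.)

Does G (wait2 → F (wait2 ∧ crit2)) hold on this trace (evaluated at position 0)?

No

wait2 → F (wait2 ∧ crit2) must hold at every position from 0 onward. It fails at position 6, so G (wait2 → F (wait2 ∧ crit2)) is false.
Positions where wait2 holds: 0, 3, 6, 8.
Check F (wait2 ∧ crit2) at each: 0→ok, 3→ok, 6→fails, 8→fails.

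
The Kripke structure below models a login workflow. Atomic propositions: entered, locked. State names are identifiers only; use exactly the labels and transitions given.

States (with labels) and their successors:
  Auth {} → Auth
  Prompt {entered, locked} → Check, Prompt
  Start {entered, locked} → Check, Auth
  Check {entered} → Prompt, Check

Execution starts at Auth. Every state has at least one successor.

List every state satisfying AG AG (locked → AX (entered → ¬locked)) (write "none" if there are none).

{Auth}

States satisfying AG (locked → AX (entered → ¬locked)): {Auth}.
States satisfying AG AG (locked → AX (entered → ¬locked)): {Auth}.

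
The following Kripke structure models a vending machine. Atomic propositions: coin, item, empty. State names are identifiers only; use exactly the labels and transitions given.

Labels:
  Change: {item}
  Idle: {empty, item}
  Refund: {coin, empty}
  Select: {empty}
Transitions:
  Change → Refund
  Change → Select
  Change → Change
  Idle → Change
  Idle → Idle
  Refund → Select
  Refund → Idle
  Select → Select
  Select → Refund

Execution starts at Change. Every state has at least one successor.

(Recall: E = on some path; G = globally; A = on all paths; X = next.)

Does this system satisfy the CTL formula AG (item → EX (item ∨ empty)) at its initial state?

Holds

States satisfying item → EX (item ∨ empty): {Change, Idle, Refund, Select}.
States satisfying AG (item → EX (item ∨ empty)): {Change, Idle, Refund, Select}.
Every state reachable from Change satisfies item → EX (item ∨ empty).
Change ∈ Sat(AG (item → EX (item ∨ empty))).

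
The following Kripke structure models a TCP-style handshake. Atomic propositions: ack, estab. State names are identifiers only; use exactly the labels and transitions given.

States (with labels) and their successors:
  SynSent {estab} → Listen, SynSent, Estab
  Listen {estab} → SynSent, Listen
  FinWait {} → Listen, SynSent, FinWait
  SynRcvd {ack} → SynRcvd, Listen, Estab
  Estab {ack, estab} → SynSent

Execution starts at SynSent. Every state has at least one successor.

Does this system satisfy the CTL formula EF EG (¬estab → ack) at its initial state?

Satisfied

States satisfying EG (¬estab → ack): {SynSent, Listen, SynRcvd, Estab}.
States satisfying EF EG (¬estab → ack): {SynSent, Listen, FinWait, SynRcvd, Estab}.
Some path from SynSent reaches a state where EG (¬estab → ack) holds.
SynSent ∈ Sat(EF EG (¬estab → ack)).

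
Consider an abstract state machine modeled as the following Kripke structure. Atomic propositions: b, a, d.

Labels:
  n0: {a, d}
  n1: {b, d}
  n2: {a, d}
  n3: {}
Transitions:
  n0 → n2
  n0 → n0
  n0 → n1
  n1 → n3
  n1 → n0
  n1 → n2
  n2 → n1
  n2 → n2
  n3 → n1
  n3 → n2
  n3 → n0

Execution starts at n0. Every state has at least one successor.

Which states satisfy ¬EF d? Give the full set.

States satisfying d: {n0, n1, n2}.
States satisfying EF d: {n0, n1, n2, n3}.
States satisfying ¬EF d: ∅.

none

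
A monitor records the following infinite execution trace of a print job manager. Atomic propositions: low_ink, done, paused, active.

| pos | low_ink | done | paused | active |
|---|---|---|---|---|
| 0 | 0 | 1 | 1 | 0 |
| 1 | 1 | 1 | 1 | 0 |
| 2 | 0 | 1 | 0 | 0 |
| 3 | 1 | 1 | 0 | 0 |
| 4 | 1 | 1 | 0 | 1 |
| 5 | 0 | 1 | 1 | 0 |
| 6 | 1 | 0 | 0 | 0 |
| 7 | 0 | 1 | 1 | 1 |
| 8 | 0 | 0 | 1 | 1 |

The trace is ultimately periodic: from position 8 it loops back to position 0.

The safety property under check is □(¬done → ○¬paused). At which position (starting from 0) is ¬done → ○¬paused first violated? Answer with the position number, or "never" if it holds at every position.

6

Check ¬done → ○¬paused at each position in order: 0 ✓, 1 ✓, 2 ✓, 3 ✓, 4 ✓, 5 ✓.
At position 6 the labels are {low_ink} and the next position 7 has {active, done, paused}, so ¬done → ○¬paused is false there. This is the first violation.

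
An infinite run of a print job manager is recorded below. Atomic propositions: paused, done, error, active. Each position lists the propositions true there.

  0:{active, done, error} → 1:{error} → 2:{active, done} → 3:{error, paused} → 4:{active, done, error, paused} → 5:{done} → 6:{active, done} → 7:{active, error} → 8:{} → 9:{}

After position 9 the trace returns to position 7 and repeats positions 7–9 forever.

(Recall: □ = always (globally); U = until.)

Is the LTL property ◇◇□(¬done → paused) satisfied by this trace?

Does not hold

◇□(¬done → paused) is false at every position 0..9, so it never becomes true and ◇◇□(¬done → paused) fails.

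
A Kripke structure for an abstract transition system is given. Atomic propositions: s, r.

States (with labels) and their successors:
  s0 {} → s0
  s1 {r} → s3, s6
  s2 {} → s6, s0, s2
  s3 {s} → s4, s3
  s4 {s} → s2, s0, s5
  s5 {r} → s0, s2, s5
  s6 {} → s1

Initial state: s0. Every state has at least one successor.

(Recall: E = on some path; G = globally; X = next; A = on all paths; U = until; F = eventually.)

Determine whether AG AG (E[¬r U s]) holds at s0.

Violated

States satisfying AG (E[¬r U s]): ∅.
States satisfying AG AG (E[¬r U s]): ∅.
s0 is reachable from s0 and violates AG (E[¬r U s]), so AG fails at s0.
s0 ∉ Sat(AG AG (E[¬r U s])).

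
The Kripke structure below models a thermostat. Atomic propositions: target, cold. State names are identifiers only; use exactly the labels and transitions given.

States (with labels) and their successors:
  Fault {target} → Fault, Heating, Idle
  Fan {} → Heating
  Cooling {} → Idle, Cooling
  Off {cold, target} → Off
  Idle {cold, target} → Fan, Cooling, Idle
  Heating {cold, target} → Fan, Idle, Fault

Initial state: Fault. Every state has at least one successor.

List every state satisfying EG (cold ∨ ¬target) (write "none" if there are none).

States satisfying cold ∨ ¬target: {Fan, Cooling, Off, Idle, Heating}.
States satisfying EG (cold ∨ ¬target): {Fan, Cooling, Off, Idle, Heating}.

{Fan, Cooling, Off, Idle, Heating}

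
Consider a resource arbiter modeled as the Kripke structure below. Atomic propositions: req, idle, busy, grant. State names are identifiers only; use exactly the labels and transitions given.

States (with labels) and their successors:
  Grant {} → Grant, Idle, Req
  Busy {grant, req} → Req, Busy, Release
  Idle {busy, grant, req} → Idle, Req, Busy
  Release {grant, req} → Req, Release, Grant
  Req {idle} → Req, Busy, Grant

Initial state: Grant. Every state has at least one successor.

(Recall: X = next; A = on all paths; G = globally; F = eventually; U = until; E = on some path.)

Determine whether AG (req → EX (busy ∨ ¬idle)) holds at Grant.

Satisfied

States satisfying req → EX (busy ∨ ¬idle): {Grant, Busy, Idle, Release, Req}.
States satisfying AG (req → EX (busy ∨ ¬idle)): {Grant, Busy, Idle, Release, Req}.
Every state reachable from Grant satisfies req → EX (busy ∨ ¬idle).
Grant ∈ Sat(AG (req → EX (busy ∨ ¬idle))).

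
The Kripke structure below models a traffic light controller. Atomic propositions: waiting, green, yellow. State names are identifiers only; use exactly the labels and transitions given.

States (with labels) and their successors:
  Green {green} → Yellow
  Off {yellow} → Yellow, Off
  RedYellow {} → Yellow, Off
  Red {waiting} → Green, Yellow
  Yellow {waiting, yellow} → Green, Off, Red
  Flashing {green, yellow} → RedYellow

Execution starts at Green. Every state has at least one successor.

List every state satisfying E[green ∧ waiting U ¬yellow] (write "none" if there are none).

{Green, RedYellow, Red}

States satisfying green ∧ waiting: ∅.
States satisfying ¬yellow: {Green, RedYellow, Red}.
States satisfying E[green ∧ waiting U ¬yellow]: {Green, RedYellow, Red}.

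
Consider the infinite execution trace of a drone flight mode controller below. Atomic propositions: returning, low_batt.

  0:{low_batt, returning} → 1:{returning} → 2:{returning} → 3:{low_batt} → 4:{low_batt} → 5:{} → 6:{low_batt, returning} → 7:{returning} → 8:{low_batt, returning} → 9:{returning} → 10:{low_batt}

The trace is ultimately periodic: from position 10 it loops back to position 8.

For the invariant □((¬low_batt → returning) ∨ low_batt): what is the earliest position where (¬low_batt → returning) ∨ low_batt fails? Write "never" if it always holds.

5

Check (¬low_batt → returning) ∨ low_batt at each position in order: 0 ✓, 1 ✓, 2 ✓, 3 ✓, 4 ✓.
At position 5 the labels are {}, so (¬low_batt → returning) ∨ low_batt is false there. This is the first violation.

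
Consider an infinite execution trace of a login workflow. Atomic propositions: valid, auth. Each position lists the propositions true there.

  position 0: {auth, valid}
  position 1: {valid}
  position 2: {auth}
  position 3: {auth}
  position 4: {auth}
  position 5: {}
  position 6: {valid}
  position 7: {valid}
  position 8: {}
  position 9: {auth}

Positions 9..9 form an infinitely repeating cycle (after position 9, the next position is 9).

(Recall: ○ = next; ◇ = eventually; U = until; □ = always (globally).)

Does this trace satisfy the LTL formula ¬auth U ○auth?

No

Walking from position 0: at position 0, ○auth has not yet held and ¬auth fails, so ¬auth U ○auth is false.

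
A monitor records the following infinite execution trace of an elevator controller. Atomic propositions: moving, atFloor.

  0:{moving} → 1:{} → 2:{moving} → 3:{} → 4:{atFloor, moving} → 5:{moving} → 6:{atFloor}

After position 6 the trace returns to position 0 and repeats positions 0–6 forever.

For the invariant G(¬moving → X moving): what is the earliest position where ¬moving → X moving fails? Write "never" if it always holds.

¬moving → X moving holds at every position 0..6, and those are all the positions the trace ever visits, so the invariant G(¬moving → X moving) is never violated.

never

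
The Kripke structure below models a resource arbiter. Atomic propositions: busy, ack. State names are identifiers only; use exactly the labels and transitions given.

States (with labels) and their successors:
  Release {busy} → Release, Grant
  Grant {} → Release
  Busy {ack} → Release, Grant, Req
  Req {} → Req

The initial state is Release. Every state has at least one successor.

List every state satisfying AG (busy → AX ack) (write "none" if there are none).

{Req}

States satisfying busy → AX ack: {Grant, Busy, Req}.
States satisfying AG (busy → AX ack): {Req}.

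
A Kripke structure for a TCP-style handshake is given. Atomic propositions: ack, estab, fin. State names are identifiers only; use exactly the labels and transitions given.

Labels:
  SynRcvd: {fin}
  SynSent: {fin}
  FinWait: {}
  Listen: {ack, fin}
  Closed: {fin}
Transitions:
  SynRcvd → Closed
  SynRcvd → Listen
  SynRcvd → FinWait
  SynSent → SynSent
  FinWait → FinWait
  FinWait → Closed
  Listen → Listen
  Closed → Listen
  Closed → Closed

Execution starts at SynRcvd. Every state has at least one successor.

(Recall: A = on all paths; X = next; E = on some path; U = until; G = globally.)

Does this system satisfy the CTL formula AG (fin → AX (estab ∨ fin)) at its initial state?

No

States satisfying fin → AX (estab ∨ fin): {SynSent, FinWait, Listen, Closed}.
States satisfying AG (fin → AX (estab ∨ fin)): {SynSent, FinWait, Listen, Closed}.
SynRcvd is reachable from SynRcvd and violates fin → AX (estab ∨ fin), so AG fails at SynRcvd.
SynRcvd ∉ Sat(AG (fin → AX (estab ∨ fin))).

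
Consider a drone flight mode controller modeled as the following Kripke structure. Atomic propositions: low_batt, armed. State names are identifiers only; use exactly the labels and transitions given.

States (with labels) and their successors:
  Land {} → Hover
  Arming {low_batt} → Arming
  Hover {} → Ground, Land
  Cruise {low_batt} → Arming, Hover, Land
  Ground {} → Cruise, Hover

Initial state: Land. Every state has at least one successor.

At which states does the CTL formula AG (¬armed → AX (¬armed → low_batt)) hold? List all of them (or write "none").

{Arming}

States satisfying ¬armed → AX (¬armed → low_batt): {Arming}.
States satisfying AG (¬armed → AX (¬armed → low_batt)): {Arming}.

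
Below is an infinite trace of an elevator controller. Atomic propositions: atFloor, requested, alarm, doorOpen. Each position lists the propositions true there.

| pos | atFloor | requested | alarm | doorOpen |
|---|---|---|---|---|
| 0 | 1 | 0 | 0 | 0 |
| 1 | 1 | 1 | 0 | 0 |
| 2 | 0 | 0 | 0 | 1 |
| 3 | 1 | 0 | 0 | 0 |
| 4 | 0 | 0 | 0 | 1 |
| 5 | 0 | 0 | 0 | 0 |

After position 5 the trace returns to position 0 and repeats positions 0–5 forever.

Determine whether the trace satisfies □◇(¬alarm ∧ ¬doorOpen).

◇(¬alarm ∧ ¬doorOpen) holds at every position 0..5, and those are all positions ever visited, so □◇(¬alarm ∧ ¬doorOpen) holds.

Holds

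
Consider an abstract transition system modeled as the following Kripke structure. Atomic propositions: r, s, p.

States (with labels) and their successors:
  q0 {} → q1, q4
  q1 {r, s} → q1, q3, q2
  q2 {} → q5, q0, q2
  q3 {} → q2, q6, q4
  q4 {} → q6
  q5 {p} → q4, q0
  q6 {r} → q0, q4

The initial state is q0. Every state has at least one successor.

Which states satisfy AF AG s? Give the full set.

States satisfying AG s: ∅.
States satisfying AF AG s: ∅.

none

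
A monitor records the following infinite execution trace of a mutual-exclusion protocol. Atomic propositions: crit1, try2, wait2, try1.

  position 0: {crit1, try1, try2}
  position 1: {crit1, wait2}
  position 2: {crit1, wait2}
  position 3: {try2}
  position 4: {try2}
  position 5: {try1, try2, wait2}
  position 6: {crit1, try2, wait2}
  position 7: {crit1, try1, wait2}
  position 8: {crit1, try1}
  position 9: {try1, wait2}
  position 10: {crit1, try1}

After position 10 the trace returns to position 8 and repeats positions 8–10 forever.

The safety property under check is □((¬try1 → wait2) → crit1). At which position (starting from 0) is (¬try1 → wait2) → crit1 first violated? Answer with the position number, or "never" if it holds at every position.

Check (¬try1 → wait2) → crit1 at each position in order: 0 ✓, 1 ✓, 2 ✓, 3 ✓, 4 ✓.
At position 5 the labels are {try1, try2, wait2}, so (¬try1 → wait2) → crit1 is false there. This is the first violation.

5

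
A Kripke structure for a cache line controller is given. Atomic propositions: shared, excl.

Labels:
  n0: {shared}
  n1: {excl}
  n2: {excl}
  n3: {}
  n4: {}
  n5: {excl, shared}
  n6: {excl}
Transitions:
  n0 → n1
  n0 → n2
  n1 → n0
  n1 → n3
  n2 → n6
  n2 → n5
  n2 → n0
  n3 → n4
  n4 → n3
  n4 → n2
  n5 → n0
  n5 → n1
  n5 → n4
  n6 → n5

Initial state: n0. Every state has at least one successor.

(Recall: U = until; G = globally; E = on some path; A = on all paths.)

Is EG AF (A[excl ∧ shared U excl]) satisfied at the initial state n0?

Holds

States satisfying AF (A[excl ∧ shared U excl]): {n0, n1, n2, n5, n6}.
States satisfying EG AF (A[excl ∧ shared U excl]): {n0, n1, n2, n5, n6}.
n0 ∈ Sat(EG AF (A[excl ∧ shared U excl])).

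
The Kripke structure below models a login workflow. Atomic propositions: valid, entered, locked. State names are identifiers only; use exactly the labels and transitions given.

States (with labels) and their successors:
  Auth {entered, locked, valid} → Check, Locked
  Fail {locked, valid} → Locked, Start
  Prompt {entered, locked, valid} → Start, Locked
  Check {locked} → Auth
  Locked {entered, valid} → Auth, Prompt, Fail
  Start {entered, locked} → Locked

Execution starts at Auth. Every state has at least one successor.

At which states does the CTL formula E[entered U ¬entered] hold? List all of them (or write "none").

{Auth, Fail, Prompt, Check, Locked, Start}

States satisfying entered: {Auth, Prompt, Locked, Start}.
States satisfying ¬entered: {Fail, Check}.
States satisfying E[entered U ¬entered]: {Auth, Fail, Prompt, Check, Locked, Start}.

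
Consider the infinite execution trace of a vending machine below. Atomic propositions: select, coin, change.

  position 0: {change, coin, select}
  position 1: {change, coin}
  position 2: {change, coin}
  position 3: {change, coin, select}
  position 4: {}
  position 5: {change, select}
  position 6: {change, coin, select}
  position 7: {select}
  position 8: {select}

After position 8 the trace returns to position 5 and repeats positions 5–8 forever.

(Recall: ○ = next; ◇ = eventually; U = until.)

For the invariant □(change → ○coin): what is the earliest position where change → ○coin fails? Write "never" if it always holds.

Check change → ○coin at each position in order: 0 ✓, 1 ✓, 2 ✓.
At position 3 the labels are {change, coin, select} and the next position 4 has {}, so change → ○coin is false there. This is the first violation.

3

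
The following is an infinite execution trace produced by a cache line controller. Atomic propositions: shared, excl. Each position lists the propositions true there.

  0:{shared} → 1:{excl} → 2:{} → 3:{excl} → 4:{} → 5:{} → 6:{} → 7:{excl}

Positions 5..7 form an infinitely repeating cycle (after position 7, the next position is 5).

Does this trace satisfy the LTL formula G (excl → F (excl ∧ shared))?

No

excl → F (excl ∧ shared) must hold at every position from 0 onward. It fails at position 1, so G (excl → F (excl ∧ shared)) is false.
Positions where excl holds: 1, 3, 7.
Check F (excl ∧ shared) at each: 1→fails, 3→fails, 7→fails.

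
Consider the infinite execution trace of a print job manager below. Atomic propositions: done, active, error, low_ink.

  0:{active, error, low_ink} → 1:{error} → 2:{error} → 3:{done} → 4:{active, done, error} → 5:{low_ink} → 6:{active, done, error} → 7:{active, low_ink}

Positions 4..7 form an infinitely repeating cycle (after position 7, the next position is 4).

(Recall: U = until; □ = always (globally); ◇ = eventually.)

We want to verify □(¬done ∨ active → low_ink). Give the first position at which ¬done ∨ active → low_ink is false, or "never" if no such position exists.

1

Check ¬done ∨ active → low_ink at each position in order: 0 ✓.
At position 1 the labels are {error}, so ¬done ∨ active → low_ink is false there. This is the first violation.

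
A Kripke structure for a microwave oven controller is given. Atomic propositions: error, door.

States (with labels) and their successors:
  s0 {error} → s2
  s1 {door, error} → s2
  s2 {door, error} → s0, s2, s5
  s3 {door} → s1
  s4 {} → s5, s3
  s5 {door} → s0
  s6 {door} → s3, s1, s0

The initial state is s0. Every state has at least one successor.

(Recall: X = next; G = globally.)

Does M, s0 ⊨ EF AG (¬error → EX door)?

Does not hold

States satisfying AG (¬error → EX door): ∅.
States satisfying EF AG (¬error → EX door): ∅.
No suitable path/successor from s0 witnesses the formula.
s0 ∉ Sat(EF AG (¬error → EX door)).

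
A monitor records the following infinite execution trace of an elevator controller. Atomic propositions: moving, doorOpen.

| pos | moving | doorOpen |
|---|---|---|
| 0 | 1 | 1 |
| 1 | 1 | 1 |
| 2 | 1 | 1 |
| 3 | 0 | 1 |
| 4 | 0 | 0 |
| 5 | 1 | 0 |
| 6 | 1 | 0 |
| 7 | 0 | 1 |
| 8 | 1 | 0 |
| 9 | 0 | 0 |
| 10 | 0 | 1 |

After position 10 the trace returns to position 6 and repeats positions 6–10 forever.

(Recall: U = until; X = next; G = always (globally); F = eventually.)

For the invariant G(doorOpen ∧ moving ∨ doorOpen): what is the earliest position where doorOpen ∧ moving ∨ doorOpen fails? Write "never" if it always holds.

Check doorOpen ∧ moving ∨ doorOpen at each position in order: 0 ✓, 1 ✓, 2 ✓, 3 ✓.
At position 4 the labels are {}, so doorOpen ∧ moving ∨ doorOpen is false there. This is the first violation.

4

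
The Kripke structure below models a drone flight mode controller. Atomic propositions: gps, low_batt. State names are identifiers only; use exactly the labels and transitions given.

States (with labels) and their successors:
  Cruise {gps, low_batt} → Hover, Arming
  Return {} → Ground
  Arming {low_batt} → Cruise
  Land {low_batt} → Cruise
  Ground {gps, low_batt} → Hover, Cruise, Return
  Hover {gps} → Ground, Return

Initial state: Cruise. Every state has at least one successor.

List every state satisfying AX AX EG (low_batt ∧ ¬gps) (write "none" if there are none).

none

States satisfying AX EG (low_batt ∧ ¬gps): ∅.
States satisfying AX AX EG (low_batt ∧ ¬gps): ∅.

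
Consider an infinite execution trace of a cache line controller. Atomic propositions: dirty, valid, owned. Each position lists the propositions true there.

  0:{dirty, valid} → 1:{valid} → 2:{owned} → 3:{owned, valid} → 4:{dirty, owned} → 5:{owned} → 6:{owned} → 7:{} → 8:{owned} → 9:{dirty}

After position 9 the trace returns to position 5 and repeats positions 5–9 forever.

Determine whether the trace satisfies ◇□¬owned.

□¬owned is false at every position 0..9, so it never becomes true and ◇□¬owned fails.

Violated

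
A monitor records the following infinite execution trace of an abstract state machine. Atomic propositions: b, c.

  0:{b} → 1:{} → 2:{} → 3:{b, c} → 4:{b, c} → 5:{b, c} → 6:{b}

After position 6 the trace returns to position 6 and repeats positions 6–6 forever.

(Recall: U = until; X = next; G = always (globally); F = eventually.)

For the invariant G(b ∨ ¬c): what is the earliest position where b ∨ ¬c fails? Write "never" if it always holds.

never

b ∨ ¬c holds at every position 0..6, and those are all the positions the trace ever visits, so the invariant G(b ∨ ¬c) is never violated.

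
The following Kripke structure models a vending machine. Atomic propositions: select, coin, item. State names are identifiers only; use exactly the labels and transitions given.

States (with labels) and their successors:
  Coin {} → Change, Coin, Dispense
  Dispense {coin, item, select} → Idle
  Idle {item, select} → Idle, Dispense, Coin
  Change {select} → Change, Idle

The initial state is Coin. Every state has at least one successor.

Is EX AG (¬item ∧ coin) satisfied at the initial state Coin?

States satisfying AG (¬item ∧ coin): ∅.
States satisfying EX AG (¬item ∧ coin): ∅.
No suitable path/successor from Coin witnesses the formula.
Coin ∉ Sat(EX AG (¬item ∧ coin)).

Does not hold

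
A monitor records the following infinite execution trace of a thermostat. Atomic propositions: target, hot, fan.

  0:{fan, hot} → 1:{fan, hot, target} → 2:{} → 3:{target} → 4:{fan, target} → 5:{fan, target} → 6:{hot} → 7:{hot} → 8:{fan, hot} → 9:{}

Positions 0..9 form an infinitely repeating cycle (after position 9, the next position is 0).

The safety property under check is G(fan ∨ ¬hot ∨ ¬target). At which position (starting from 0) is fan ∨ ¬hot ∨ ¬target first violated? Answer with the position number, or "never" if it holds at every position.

fan ∨ ¬hot ∨ ¬target holds at every position 0..9, and those are all the positions the trace ever visits, so the invariant G(fan ∨ ¬hot ∨ ¬target) is never violated.

never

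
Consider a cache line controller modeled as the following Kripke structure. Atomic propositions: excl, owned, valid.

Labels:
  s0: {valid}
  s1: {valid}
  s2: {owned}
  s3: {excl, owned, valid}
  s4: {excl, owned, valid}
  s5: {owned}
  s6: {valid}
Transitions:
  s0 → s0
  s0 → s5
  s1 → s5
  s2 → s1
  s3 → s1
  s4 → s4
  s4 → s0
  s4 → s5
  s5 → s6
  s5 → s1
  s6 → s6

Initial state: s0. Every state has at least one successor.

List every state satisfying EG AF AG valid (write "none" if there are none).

States satisfying AF AG valid: {s6}.
States satisfying EG AF AG valid: {s6}.

{s6}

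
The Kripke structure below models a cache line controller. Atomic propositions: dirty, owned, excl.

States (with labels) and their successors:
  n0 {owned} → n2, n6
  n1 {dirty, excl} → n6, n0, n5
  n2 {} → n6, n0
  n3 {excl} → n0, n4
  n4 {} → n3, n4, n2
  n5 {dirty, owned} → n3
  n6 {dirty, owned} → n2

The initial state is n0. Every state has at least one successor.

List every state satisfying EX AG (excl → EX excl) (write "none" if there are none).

{n0, n1, n2, n3, n4, n6}

States satisfying AG (excl → EX excl): {n0, n2, n6}.
States satisfying EX AG (excl → EX excl): {n0, n1, n2, n3, n4, n6}.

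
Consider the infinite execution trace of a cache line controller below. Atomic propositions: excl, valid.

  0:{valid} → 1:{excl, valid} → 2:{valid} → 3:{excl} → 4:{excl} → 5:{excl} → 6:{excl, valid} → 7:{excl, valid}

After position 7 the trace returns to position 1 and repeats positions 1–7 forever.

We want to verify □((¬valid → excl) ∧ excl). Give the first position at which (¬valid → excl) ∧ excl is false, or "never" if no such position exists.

0

At position 0 the labels are {valid}, so (¬valid → excl) ∧ excl is false there. This is the first violation.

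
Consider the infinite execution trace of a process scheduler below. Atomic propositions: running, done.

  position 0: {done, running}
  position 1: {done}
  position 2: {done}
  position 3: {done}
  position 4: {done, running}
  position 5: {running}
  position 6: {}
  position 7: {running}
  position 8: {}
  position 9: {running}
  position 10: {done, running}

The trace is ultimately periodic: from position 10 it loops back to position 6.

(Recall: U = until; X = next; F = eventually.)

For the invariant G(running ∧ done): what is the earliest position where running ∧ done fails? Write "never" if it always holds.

Check running ∧ done at each position in order: 0 ✓.
At position 1 the labels are {done}, so running ∧ done is false there. This is the first violation.

1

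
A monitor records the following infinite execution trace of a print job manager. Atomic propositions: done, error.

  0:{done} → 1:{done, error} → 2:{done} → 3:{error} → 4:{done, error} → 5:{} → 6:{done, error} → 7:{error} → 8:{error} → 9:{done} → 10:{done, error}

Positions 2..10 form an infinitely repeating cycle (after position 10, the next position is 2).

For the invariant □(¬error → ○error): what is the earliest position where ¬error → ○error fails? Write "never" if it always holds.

never

¬error → ○error holds at every position 0..10, and those are all the positions the trace ever visits, so the invariant □(¬error → ○error) is never violated.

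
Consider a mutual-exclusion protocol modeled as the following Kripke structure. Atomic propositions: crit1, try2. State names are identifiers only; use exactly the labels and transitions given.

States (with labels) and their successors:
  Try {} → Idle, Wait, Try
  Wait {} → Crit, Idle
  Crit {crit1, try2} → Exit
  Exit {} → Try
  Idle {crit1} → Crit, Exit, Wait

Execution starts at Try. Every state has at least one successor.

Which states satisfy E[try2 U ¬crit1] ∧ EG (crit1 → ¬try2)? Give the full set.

{Try, Wait, Exit}

States satisfying try2: {Crit}.
States satisfying ¬crit1: {Try, Wait, Exit}.
States satisfying E[try2 U ¬crit1]: {Try, Wait, Crit, Exit}.
States satisfying crit1 → ¬try2: {Try, Wait, Exit, Idle}.
States satisfying EG (crit1 → ¬try2): {Try, Wait, Exit, Idle}.
States satisfying E[try2 U ¬crit1] ∧ EG (crit1 → ¬try2): {Try, Wait, Exit}.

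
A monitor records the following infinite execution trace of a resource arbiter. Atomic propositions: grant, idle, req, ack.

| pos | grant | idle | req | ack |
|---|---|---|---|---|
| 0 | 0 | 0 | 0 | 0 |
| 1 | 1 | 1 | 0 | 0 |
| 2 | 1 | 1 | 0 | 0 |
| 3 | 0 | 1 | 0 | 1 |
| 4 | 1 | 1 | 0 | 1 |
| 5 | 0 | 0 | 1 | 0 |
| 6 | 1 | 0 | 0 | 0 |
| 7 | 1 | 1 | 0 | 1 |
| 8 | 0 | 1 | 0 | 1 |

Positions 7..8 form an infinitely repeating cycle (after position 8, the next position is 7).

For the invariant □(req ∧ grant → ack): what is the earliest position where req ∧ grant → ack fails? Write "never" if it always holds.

never

req ∧ grant → ack holds at every position 0..8, and those are all the positions the trace ever visits, so the invariant □(req ∧ grant → ack) is never violated.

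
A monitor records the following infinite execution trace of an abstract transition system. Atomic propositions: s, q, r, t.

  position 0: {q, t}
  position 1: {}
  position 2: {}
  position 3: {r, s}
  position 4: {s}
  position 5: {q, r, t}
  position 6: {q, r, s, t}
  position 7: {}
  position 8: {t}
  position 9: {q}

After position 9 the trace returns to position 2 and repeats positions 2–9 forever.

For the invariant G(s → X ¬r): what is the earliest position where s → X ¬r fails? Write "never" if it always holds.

4

Check s → X ¬r at each position in order: 0 ✓, 1 ✓, 2 ✓, 3 ✓.
At position 4 the labels are {s} and the next position 5 has {q, r, t}, so s → X ¬r is false there. This is the first violation.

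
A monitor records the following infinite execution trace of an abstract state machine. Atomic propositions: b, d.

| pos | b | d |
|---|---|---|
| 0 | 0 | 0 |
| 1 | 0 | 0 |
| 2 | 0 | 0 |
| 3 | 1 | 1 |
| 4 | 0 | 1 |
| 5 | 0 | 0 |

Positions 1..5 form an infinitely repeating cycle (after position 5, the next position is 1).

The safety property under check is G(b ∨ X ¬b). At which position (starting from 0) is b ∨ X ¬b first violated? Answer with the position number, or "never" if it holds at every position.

2

Check b ∨ X ¬b at each position in order: 0 ✓, 1 ✓.
At position 2 the labels are {} and the next position 3 has {b, d}, so b ∨ X ¬b is false there. This is the first violation.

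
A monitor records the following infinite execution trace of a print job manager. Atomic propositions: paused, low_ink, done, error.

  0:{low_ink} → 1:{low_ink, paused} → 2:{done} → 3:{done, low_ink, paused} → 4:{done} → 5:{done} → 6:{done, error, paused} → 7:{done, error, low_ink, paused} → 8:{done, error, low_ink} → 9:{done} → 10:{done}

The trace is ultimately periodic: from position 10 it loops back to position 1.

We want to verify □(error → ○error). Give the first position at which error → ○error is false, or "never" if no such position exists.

Check error → ○error at each position in order: 0 ✓, 1 ✓, 2 ✓, 3 ✓, 4 ✓, 5 ✓, 6 ✓, 7 ✓.
At position 8 the labels are {done, error, low_ink} and the next position 9 has {done}, so error → ○error is false there. This is the first violation.

8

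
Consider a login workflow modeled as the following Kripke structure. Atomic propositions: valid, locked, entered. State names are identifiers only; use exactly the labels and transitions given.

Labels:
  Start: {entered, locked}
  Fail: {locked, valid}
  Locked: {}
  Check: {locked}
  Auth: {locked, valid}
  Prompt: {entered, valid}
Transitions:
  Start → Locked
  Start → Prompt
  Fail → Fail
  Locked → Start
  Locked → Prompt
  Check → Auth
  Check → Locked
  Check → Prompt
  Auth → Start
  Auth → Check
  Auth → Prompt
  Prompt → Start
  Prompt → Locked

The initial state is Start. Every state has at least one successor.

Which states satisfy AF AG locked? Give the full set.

{Fail}

States satisfying AG locked: {Fail}.
States satisfying AF AG locked: {Fail}.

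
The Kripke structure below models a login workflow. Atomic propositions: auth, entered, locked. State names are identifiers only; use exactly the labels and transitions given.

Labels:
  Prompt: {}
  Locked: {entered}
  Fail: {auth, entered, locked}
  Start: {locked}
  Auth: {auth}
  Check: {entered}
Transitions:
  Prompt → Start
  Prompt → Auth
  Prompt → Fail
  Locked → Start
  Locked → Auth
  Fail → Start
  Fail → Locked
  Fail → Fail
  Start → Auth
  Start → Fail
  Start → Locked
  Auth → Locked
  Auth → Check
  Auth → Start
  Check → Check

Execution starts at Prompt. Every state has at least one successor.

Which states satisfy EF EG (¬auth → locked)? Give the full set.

States satisfying EG (¬auth → locked): {Fail, Start, Auth}.
States satisfying EF EG (¬auth → locked): {Prompt, Locked, Fail, Start, Auth}.

{Prompt, Locked, Fail, Start, Auth}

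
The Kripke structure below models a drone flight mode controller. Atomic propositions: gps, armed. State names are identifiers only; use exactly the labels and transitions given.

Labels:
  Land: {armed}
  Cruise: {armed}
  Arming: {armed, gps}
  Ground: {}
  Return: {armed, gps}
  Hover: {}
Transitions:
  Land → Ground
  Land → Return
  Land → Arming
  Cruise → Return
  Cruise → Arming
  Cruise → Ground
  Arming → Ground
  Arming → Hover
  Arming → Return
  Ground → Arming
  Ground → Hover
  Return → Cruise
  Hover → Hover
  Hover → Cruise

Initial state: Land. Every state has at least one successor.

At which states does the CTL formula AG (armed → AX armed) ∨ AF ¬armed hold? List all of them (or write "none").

{Ground, Hover}

States satisfying armed → AX armed: {Ground, Return, Hover}.
States satisfying AG (armed → AX armed): ∅.
States satisfying ¬armed: {Ground, Hover}.
States satisfying AF ¬armed: {Ground, Hover}.
States satisfying AG (armed → AX armed) ∨ AF ¬armed: {Ground, Hover}.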